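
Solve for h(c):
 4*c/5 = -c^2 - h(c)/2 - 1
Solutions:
 h(c) = -2*c^2 - 8*c/5 - 2


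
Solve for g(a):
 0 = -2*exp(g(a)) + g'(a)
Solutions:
 g(a) = log(-1/(C1 + 2*a))


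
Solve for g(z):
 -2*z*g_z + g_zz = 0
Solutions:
 g(z) = C1 + C2*erfi(z)


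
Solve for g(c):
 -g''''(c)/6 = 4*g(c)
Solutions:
 g(c) = (C1*sin(6^(1/4)*c) + C2*cos(6^(1/4)*c))*exp(-6^(1/4)*c) + (C3*sin(6^(1/4)*c) + C4*cos(6^(1/4)*c))*exp(6^(1/4)*c)


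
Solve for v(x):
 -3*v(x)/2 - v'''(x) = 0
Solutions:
 v(x) = C3*exp(-2^(2/3)*3^(1/3)*x/2) + (C1*sin(2^(2/3)*3^(5/6)*x/4) + C2*cos(2^(2/3)*3^(5/6)*x/4))*exp(2^(2/3)*3^(1/3)*x/4)


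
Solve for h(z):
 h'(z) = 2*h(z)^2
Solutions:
 h(z) = -1/(C1 + 2*z)


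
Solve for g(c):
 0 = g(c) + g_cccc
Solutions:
 g(c) = (C1*sin(sqrt(2)*c/2) + C2*cos(sqrt(2)*c/2))*exp(-sqrt(2)*c/2) + (C3*sin(sqrt(2)*c/2) + C4*cos(sqrt(2)*c/2))*exp(sqrt(2)*c/2)


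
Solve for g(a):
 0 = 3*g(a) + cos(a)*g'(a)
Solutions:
 g(a) = C1*(sin(a) - 1)^(3/2)/(sin(a) + 1)^(3/2)


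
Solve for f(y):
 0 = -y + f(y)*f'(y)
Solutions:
 f(y) = -sqrt(C1 + y^2)
 f(y) = sqrt(C1 + y^2)


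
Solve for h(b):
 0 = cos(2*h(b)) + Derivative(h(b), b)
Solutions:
 h(b) = -asin((C1 + exp(4*b))/(C1 - exp(4*b)))/2 + pi/2
 h(b) = asin((C1 + exp(4*b))/(C1 - exp(4*b)))/2


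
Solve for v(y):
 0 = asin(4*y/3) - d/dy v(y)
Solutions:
 v(y) = C1 + y*asin(4*y/3) + sqrt(9 - 16*y^2)/4


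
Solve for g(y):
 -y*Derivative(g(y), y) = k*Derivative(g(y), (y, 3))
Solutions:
 g(y) = C1 + Integral(C2*airyai(y*(-1/k)^(1/3)) + C3*airybi(y*(-1/k)^(1/3)), y)


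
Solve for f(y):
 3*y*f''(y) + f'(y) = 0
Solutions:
 f(y) = C1 + C2*y^(2/3)


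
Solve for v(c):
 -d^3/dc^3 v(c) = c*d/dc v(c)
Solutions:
 v(c) = C1 + Integral(C2*airyai(-c) + C3*airybi(-c), c)


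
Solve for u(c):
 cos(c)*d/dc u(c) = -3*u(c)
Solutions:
 u(c) = C1*(sin(c) - 1)^(3/2)/(sin(c) + 1)^(3/2)


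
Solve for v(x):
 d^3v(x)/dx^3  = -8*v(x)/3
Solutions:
 v(x) = C3*exp(-2*3^(2/3)*x/3) + (C1*sin(3^(1/6)*x) + C2*cos(3^(1/6)*x))*exp(3^(2/3)*x/3)


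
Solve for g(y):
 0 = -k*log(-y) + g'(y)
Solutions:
 g(y) = C1 + k*y*log(-y) - k*y


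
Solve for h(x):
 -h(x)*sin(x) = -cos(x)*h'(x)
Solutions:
 h(x) = C1/cos(x)


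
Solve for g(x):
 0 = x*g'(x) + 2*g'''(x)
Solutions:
 g(x) = C1 + Integral(C2*airyai(-2^(2/3)*x/2) + C3*airybi(-2^(2/3)*x/2), x)


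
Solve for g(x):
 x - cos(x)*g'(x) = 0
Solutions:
 g(x) = C1 + Integral(x/cos(x), x)


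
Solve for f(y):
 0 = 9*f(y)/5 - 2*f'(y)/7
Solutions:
 f(y) = C1*exp(63*y/10)


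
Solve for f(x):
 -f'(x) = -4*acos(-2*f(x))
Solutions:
 Integral(1/acos(-2*_y), (_y, f(x))) = C1 + 4*x


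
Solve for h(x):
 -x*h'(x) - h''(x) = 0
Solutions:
 h(x) = C1 + C2*erf(sqrt(2)*x/2)


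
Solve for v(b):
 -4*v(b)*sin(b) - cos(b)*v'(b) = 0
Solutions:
 v(b) = C1*cos(b)^4


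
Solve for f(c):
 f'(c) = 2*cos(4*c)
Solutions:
 f(c) = C1 + sin(4*c)/2


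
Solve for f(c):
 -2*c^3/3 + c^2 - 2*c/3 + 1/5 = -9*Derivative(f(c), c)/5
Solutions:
 f(c) = C1 + 5*c^4/54 - 5*c^3/27 + 5*c^2/27 - c/9


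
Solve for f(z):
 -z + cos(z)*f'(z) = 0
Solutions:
 f(z) = C1 + Integral(z/cos(z), z)


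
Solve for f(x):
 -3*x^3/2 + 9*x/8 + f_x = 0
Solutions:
 f(x) = C1 + 3*x^4/8 - 9*x^2/16


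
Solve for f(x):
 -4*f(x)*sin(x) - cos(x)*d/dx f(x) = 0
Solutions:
 f(x) = C1*cos(x)^4


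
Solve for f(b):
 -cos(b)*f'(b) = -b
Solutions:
 f(b) = C1 + Integral(b/cos(b), b)


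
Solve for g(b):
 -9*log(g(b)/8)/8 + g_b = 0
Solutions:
 8*Integral(1/(-log(_y) + 3*log(2)), (_y, g(b)))/9 = C1 - b


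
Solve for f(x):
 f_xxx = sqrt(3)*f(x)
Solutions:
 f(x) = C3*exp(3^(1/6)*x) + (C1*sin(3^(2/3)*x/2) + C2*cos(3^(2/3)*x/2))*exp(-3^(1/6)*x/2)


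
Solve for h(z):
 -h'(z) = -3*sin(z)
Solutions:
 h(z) = C1 - 3*cos(z)


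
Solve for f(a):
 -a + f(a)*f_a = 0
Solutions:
 f(a) = -sqrt(C1 + a^2)
 f(a) = sqrt(C1 + a^2)


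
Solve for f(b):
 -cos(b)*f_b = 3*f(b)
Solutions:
 f(b) = C1*(sin(b) - 1)^(3/2)/(sin(b) + 1)^(3/2)


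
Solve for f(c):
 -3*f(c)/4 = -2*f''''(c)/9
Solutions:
 f(c) = C1*exp(-2^(1/4)*3^(3/4)*c/2) + C2*exp(2^(1/4)*3^(3/4)*c/2) + C3*sin(2^(1/4)*3^(3/4)*c/2) + C4*cos(2^(1/4)*3^(3/4)*c/2)


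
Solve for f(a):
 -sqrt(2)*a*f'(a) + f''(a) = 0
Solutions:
 f(a) = C1 + C2*erfi(2^(3/4)*a/2)


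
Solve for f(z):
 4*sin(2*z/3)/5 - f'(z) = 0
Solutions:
 f(z) = C1 - 6*cos(2*z/3)/5


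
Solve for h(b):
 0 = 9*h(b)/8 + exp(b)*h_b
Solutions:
 h(b) = C1*exp(9*exp(-b)/8)


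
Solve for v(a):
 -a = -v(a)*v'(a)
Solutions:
 v(a) = -sqrt(C1 + a^2)
 v(a) = sqrt(C1 + a^2)


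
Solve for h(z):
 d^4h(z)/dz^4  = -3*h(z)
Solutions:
 h(z) = (C1*sin(sqrt(2)*3^(1/4)*z/2) + C2*cos(sqrt(2)*3^(1/4)*z/2))*exp(-sqrt(2)*3^(1/4)*z/2) + (C3*sin(sqrt(2)*3^(1/4)*z/2) + C4*cos(sqrt(2)*3^(1/4)*z/2))*exp(sqrt(2)*3^(1/4)*z/2)


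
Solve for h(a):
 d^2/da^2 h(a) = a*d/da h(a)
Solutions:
 h(a) = C1 + C2*erfi(sqrt(2)*a/2)


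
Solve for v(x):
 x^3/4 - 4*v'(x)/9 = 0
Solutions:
 v(x) = C1 + 9*x^4/64


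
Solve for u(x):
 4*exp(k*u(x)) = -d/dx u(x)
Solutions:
 u(x) = Piecewise((log(1/(C1*k + 4*k*x))/k, Ne(k, 0)), (nan, True))
 u(x) = Piecewise((C1 - 4*x, Eq(k, 0)), (nan, True))


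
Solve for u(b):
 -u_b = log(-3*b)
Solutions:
 u(b) = C1 - b*log(-b) + b*(1 - log(3))


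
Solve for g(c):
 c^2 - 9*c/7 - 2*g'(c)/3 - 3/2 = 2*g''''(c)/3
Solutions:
 g(c) = C1 + C4*exp(-c) + c^3/2 - 27*c^2/28 - 9*c/4 + (C2*sin(sqrt(3)*c/2) + C3*cos(sqrt(3)*c/2))*exp(c/2)


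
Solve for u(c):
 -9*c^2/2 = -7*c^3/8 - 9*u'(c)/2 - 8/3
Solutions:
 u(c) = C1 - 7*c^4/144 + c^3/3 - 16*c/27


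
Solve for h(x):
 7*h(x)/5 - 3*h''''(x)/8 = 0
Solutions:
 h(x) = C1*exp(-15^(3/4)*56^(1/4)*x/15) + C2*exp(15^(3/4)*56^(1/4)*x/15) + C3*sin(15^(3/4)*56^(1/4)*x/15) + C4*cos(15^(3/4)*56^(1/4)*x/15)


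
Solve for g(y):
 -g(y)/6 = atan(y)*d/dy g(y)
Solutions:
 g(y) = C1*exp(-Integral(1/atan(y), y)/6)


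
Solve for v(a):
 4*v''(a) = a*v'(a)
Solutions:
 v(a) = C1 + C2*erfi(sqrt(2)*a/4)


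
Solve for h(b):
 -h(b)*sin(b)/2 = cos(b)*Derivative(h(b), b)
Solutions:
 h(b) = C1*sqrt(cos(b))


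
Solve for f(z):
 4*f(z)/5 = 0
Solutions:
 f(z) = 0


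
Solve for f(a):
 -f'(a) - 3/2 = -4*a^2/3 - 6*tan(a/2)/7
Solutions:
 f(a) = C1 + 4*a^3/9 - 3*a/2 - 12*log(cos(a/2))/7


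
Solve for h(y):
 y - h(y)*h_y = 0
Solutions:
 h(y) = -sqrt(C1 + y^2)
 h(y) = sqrt(C1 + y^2)


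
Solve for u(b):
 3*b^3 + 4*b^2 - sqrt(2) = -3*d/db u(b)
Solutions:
 u(b) = C1 - b^4/4 - 4*b^3/9 + sqrt(2)*b/3


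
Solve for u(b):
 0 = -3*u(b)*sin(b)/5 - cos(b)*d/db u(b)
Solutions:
 u(b) = C1*cos(b)^(3/5)


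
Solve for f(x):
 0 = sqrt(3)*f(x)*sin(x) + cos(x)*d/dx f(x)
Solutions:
 f(x) = C1*cos(x)^(sqrt(3))


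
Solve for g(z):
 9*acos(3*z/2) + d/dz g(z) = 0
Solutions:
 g(z) = C1 - 9*z*acos(3*z/2) + 3*sqrt(4 - 9*z^2)


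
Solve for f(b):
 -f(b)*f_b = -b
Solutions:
 f(b) = -sqrt(C1 + b^2)
 f(b) = sqrt(C1 + b^2)


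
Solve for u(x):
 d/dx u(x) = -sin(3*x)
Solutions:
 u(x) = C1 + cos(3*x)/3


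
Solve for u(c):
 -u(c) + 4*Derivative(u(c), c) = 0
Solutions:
 u(c) = C1*exp(c/4)


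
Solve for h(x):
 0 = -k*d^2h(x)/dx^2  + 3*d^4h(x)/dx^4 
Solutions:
 h(x) = C1 + C2*x + C3*exp(-sqrt(3)*sqrt(k)*x/3) + C4*exp(sqrt(3)*sqrt(k)*x/3)


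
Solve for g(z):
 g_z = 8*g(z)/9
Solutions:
 g(z) = C1*exp(8*z/9)


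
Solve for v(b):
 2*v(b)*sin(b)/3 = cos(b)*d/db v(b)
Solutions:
 v(b) = C1/cos(b)^(2/3)


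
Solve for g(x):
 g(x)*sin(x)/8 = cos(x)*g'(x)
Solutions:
 g(x) = C1/cos(x)^(1/8)


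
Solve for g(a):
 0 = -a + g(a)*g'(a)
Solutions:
 g(a) = -sqrt(C1 + a^2)
 g(a) = sqrt(C1 + a^2)


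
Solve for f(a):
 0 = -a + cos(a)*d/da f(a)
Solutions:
 f(a) = C1 + Integral(a/cos(a), a)


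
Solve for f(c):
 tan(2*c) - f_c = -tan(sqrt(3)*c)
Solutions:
 f(c) = C1 - log(cos(2*c))/2 - sqrt(3)*log(cos(sqrt(3)*c))/3


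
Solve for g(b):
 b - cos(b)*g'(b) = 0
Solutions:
 g(b) = C1 + Integral(b/cos(b), b)


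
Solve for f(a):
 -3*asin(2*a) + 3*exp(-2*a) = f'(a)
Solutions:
 f(a) = C1 - 3*a*asin(2*a) - 3*sqrt(1 - 4*a^2)/2 - 3*exp(-2*a)/2


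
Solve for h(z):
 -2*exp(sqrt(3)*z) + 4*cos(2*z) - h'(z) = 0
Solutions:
 h(z) = C1 - 2*sqrt(3)*exp(sqrt(3)*z)/3 + 2*sin(2*z)


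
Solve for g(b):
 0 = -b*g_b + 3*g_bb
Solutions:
 g(b) = C1 + C2*erfi(sqrt(6)*b/6)


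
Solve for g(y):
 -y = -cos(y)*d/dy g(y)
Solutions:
 g(y) = C1 + Integral(y/cos(y), y)


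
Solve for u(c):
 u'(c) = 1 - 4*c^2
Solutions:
 u(c) = C1 - 4*c^3/3 + c


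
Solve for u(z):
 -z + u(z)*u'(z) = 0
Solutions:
 u(z) = -sqrt(C1 + z^2)
 u(z) = sqrt(C1 + z^2)


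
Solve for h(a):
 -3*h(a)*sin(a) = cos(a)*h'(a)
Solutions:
 h(a) = C1*cos(a)^3


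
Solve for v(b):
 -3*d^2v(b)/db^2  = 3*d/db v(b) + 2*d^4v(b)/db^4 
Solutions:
 v(b) = C1 + C2*exp(-2^(1/3)*b*(-(3 + sqrt(11))^(1/3) + 2^(1/3)/(3 + sqrt(11))^(1/3))/4)*sin(2^(1/3)*sqrt(3)*b*(2^(1/3)/(3 + sqrt(11))^(1/3) + (3 + sqrt(11))^(1/3))/4) + C3*exp(-2^(1/3)*b*(-(3 + sqrt(11))^(1/3) + 2^(1/3)/(3 + sqrt(11))^(1/3))/4)*cos(2^(1/3)*sqrt(3)*b*(2^(1/3)/(3 + sqrt(11))^(1/3) + (3 + sqrt(11))^(1/3))/4) + C4*exp(2^(1/3)*b*(-(3 + sqrt(11))^(1/3) + 2^(1/3)/(3 + sqrt(11))^(1/3))/2)


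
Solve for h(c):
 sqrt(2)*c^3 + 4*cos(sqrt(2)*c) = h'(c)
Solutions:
 h(c) = C1 + sqrt(2)*c^4/4 + 2*sqrt(2)*sin(sqrt(2)*c)


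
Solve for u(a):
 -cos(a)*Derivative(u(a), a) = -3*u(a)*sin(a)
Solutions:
 u(a) = C1/cos(a)^3


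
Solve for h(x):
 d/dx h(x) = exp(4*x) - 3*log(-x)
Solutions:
 h(x) = C1 - 3*x*log(-x) + 3*x + exp(4*x)/4


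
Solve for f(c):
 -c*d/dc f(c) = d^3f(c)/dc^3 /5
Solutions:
 f(c) = C1 + Integral(C2*airyai(-5^(1/3)*c) + C3*airybi(-5^(1/3)*c), c)


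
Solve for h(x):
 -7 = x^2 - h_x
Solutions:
 h(x) = C1 + x^3/3 + 7*x


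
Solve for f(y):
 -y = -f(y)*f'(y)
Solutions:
 f(y) = -sqrt(C1 + y^2)
 f(y) = sqrt(C1 + y^2)


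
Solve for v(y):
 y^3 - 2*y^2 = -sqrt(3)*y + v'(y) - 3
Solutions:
 v(y) = C1 + y^4/4 - 2*y^3/3 + sqrt(3)*y^2/2 + 3*y


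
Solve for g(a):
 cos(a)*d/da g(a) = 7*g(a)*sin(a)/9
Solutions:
 g(a) = C1/cos(a)^(7/9)


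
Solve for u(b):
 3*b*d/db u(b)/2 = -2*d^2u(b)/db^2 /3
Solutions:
 u(b) = C1 + C2*erf(3*sqrt(2)*b/4)


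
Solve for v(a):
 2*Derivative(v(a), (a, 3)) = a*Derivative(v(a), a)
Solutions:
 v(a) = C1 + Integral(C2*airyai(2^(2/3)*a/2) + C3*airybi(2^(2/3)*a/2), a)


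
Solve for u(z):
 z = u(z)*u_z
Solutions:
 u(z) = -sqrt(C1 + z^2)
 u(z) = sqrt(C1 + z^2)


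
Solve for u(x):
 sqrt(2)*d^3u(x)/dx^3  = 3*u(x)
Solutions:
 u(x) = C3*exp(2^(5/6)*3^(1/3)*x/2) + (C1*sin(6^(5/6)*x/4) + C2*cos(6^(5/6)*x/4))*exp(-2^(5/6)*3^(1/3)*x/4)


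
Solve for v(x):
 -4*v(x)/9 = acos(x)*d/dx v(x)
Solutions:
 v(x) = C1*exp(-4*Integral(1/acos(x), x)/9)


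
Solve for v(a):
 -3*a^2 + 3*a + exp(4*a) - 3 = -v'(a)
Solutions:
 v(a) = C1 + a^3 - 3*a^2/2 + 3*a - exp(4*a)/4


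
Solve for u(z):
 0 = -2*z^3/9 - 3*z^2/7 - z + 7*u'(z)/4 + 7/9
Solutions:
 u(z) = C1 + 2*z^4/63 + 4*z^3/49 + 2*z^2/7 - 4*z/9


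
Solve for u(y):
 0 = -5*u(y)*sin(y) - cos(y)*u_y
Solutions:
 u(y) = C1*cos(y)^5


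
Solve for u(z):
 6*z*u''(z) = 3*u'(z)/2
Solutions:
 u(z) = C1 + C2*z^(5/4)


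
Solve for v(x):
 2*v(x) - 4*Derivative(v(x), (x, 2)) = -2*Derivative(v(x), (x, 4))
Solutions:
 v(x) = (C1 + C2*x)*exp(-x) + (C3 + C4*x)*exp(x)


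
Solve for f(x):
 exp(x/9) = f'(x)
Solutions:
 f(x) = C1 + 9*exp(x/9)


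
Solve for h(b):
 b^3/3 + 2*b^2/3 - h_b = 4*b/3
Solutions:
 h(b) = C1 + b^4/12 + 2*b^3/9 - 2*b^2/3


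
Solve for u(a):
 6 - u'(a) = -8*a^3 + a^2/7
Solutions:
 u(a) = C1 + 2*a^4 - a^3/21 + 6*a


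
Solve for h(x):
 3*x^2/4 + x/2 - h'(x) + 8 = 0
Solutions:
 h(x) = C1 + x^3/4 + x^2/4 + 8*x


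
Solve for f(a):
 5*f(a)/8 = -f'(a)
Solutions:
 f(a) = C1*exp(-5*a/8)


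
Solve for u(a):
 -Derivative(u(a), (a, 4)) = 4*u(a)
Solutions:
 u(a) = (C1*sin(a) + C2*cos(a))*exp(-a) + (C3*sin(a) + C4*cos(a))*exp(a)


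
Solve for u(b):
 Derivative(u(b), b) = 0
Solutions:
 u(b) = C1


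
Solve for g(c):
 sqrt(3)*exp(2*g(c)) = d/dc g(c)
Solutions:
 g(c) = log(-sqrt(-1/(C1 + sqrt(3)*c))) - log(2)/2
 g(c) = log(-1/(C1 + sqrt(3)*c))/2 - log(2)/2


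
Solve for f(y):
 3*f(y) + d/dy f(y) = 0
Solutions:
 f(y) = C1*exp(-3*y)


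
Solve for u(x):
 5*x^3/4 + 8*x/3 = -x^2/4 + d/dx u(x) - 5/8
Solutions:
 u(x) = C1 + 5*x^4/16 + x^3/12 + 4*x^2/3 + 5*x/8


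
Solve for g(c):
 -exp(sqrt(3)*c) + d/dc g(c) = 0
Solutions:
 g(c) = C1 + sqrt(3)*exp(sqrt(3)*c)/3


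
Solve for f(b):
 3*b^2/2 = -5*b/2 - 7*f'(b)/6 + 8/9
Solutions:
 f(b) = C1 - 3*b^3/7 - 15*b^2/14 + 16*b/21


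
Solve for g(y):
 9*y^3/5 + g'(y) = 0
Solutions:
 g(y) = C1 - 9*y^4/20


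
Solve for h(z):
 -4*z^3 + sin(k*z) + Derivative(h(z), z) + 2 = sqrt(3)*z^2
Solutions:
 h(z) = C1 + z^4 + sqrt(3)*z^3/3 - 2*z + cos(k*z)/k


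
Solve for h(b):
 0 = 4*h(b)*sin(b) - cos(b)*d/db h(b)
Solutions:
 h(b) = C1/cos(b)^4


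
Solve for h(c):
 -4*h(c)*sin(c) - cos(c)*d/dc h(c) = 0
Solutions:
 h(c) = C1*cos(c)^4


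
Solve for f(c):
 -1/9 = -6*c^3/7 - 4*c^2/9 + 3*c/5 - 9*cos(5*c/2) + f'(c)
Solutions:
 f(c) = C1 + 3*c^4/14 + 4*c^3/27 - 3*c^2/10 - c/9 + 18*sin(5*c/2)/5


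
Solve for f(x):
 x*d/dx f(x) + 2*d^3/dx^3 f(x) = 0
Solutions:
 f(x) = C1 + Integral(C2*airyai(-2^(2/3)*x/2) + C3*airybi(-2^(2/3)*x/2), x)


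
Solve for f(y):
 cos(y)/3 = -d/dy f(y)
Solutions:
 f(y) = C1 - sin(y)/3


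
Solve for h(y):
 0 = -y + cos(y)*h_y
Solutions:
 h(y) = C1 + Integral(y/cos(y), y)


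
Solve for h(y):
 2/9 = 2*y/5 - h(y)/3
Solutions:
 h(y) = 6*y/5 - 2/3


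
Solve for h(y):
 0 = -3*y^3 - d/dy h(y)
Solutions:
 h(y) = C1 - 3*y^4/4


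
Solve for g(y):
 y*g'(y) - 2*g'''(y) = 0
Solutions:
 g(y) = C1 + Integral(C2*airyai(2^(2/3)*y/2) + C3*airybi(2^(2/3)*y/2), y)


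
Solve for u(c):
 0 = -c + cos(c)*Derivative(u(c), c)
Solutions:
 u(c) = C1 + Integral(c/cos(c), c)


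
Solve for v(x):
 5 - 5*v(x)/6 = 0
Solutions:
 v(x) = 6


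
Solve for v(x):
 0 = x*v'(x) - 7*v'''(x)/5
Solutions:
 v(x) = C1 + Integral(C2*airyai(5^(1/3)*7^(2/3)*x/7) + C3*airybi(5^(1/3)*7^(2/3)*x/7), x)


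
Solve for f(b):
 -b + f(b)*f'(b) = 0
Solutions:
 f(b) = -sqrt(C1 + b^2)
 f(b) = sqrt(C1 + b^2)


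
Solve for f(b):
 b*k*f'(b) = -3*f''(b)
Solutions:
 f(b) = Piecewise((-sqrt(6)*sqrt(pi)*C1*erf(sqrt(6)*b*sqrt(k)/6)/(2*sqrt(k)) - C2, (k > 0) | (k < 0)), (-C1*b - C2, True))


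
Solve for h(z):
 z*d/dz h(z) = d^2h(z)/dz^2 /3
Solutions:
 h(z) = C1 + C2*erfi(sqrt(6)*z/2)


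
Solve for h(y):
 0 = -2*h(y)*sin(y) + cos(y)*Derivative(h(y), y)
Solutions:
 h(y) = C1/cos(y)^2


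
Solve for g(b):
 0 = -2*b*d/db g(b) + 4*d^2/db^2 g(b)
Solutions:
 g(b) = C1 + C2*erfi(b/2)


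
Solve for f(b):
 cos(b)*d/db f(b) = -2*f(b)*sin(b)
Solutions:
 f(b) = C1*cos(b)^2


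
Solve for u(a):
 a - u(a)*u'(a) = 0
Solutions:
 u(a) = -sqrt(C1 + a^2)
 u(a) = sqrt(C1 + a^2)


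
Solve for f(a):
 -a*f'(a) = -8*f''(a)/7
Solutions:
 f(a) = C1 + C2*erfi(sqrt(7)*a/4)


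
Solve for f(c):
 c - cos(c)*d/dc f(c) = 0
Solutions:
 f(c) = C1 + Integral(c/cos(c), c)


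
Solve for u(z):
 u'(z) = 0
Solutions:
 u(z) = C1


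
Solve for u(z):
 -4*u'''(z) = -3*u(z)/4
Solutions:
 u(z) = C3*exp(2^(2/3)*3^(1/3)*z/4) + (C1*sin(2^(2/3)*3^(5/6)*z/8) + C2*cos(2^(2/3)*3^(5/6)*z/8))*exp(-2^(2/3)*3^(1/3)*z/8)


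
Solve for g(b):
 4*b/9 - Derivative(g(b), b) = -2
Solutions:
 g(b) = C1 + 2*b^2/9 + 2*b


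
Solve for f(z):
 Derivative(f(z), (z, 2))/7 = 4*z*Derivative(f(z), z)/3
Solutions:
 f(z) = C1 + C2*erfi(sqrt(42)*z/3)


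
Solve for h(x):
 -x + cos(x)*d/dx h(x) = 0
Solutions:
 h(x) = C1 + Integral(x/cos(x), x)


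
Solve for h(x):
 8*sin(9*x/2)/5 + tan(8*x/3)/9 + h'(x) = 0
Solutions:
 h(x) = C1 + log(cos(8*x/3))/24 + 16*cos(9*x/2)/45


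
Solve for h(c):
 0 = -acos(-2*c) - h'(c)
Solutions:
 h(c) = C1 - c*acos(-2*c) - sqrt(1 - 4*c^2)/2


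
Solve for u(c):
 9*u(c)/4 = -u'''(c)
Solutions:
 u(c) = C3*exp(-2^(1/3)*3^(2/3)*c/2) + (C1*sin(3*2^(1/3)*3^(1/6)*c/4) + C2*cos(3*2^(1/3)*3^(1/6)*c/4))*exp(2^(1/3)*3^(2/3)*c/4)


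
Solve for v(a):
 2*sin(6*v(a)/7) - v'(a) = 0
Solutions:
 -2*a + 7*log(cos(6*v(a)/7) - 1)/12 - 7*log(cos(6*v(a)/7) + 1)/12 = C1


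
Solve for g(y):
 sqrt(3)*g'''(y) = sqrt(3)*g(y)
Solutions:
 g(y) = C3*exp(y) + (C1*sin(sqrt(3)*y/2) + C2*cos(sqrt(3)*y/2))*exp(-y/2)


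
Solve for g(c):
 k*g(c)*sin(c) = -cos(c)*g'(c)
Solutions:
 g(c) = C1*exp(k*log(cos(c)))


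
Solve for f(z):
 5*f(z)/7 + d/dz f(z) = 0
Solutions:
 f(z) = C1*exp(-5*z/7)


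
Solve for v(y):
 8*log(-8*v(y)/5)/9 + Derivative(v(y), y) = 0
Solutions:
 9*Integral(1/(log(-_y) - log(5) + 3*log(2)), (_y, v(y)))/8 = C1 - y


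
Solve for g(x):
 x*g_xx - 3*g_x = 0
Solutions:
 g(x) = C1 + C2*x^4


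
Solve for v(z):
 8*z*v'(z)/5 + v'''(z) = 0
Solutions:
 v(z) = C1 + Integral(C2*airyai(-2*5^(2/3)*z/5) + C3*airybi(-2*5^(2/3)*z/5), z)


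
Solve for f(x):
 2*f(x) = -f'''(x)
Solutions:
 f(x) = C3*exp(-2^(1/3)*x) + (C1*sin(2^(1/3)*sqrt(3)*x/2) + C2*cos(2^(1/3)*sqrt(3)*x/2))*exp(2^(1/3)*x/2)


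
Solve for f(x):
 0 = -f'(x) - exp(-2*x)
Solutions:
 f(x) = C1 + exp(-2*x)/2


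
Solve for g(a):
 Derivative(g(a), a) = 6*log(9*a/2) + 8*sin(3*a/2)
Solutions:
 g(a) = C1 + 6*a*log(a) - 6*a - 6*a*log(2) + 12*a*log(3) - 16*cos(3*a/2)/3


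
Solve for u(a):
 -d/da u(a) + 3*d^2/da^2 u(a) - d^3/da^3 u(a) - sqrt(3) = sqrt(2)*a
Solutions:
 u(a) = C1 + C2*exp(a*(3 - sqrt(5))/2) + C3*exp(a*(sqrt(5) + 3)/2) - sqrt(2)*a^2/2 - 3*sqrt(2)*a - sqrt(3)*a


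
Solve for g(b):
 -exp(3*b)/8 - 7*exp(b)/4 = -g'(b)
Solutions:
 g(b) = C1 + exp(3*b)/24 + 7*exp(b)/4


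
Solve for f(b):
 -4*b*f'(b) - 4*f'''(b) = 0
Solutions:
 f(b) = C1 + Integral(C2*airyai(-b) + C3*airybi(-b), b)


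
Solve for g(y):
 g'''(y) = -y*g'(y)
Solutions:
 g(y) = C1 + Integral(C2*airyai(-y) + C3*airybi(-y), y)


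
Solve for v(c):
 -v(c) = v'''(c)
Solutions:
 v(c) = C3*exp(-c) + (C1*sin(sqrt(3)*c/2) + C2*cos(sqrt(3)*c/2))*exp(c/2)


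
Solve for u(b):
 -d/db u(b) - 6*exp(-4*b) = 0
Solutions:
 u(b) = C1 + 3*exp(-4*b)/2


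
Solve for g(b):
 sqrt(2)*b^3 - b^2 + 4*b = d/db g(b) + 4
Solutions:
 g(b) = C1 + sqrt(2)*b^4/4 - b^3/3 + 2*b^2 - 4*b


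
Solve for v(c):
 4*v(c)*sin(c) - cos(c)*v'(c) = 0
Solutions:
 v(c) = C1/cos(c)^4


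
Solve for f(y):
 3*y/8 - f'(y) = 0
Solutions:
 f(y) = C1 + 3*y^2/16


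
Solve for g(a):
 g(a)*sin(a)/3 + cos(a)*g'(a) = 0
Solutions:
 g(a) = C1*cos(a)^(1/3)


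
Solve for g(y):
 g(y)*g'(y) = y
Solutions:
 g(y) = -sqrt(C1 + y^2)
 g(y) = sqrt(C1 + y^2)


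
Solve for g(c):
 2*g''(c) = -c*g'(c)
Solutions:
 g(c) = C1 + C2*erf(c/2)


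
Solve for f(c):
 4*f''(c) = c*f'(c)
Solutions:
 f(c) = C1 + C2*erfi(sqrt(2)*c/4)


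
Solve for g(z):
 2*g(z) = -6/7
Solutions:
 g(z) = -3/7


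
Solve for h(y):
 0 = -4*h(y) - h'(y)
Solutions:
 h(y) = C1*exp(-4*y)


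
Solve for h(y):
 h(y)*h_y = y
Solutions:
 h(y) = -sqrt(C1 + y^2)
 h(y) = sqrt(C1 + y^2)


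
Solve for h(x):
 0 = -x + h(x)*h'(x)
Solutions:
 h(x) = -sqrt(C1 + x^2)
 h(x) = sqrt(C1 + x^2)


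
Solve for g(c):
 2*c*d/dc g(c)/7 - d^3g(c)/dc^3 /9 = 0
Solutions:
 g(c) = C1 + Integral(C2*airyai(18^(1/3)*7^(2/3)*c/7) + C3*airybi(18^(1/3)*7^(2/3)*c/7), c)


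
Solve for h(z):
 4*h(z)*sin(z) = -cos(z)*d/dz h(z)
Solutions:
 h(z) = C1*cos(z)^4


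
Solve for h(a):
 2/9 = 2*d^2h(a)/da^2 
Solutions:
 h(a) = C1 + C2*a + a^2/18


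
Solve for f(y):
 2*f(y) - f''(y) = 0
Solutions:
 f(y) = C1*exp(-sqrt(2)*y) + C2*exp(sqrt(2)*y)


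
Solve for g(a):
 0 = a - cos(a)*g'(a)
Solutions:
 g(a) = C1 + Integral(a/cos(a), a)


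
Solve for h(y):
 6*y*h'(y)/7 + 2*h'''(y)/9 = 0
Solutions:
 h(y) = C1 + Integral(C2*airyai(-3*7^(2/3)*y/7) + C3*airybi(-3*7^(2/3)*y/7), y)


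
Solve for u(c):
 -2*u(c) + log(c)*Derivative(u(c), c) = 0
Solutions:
 u(c) = C1*exp(2*li(c))


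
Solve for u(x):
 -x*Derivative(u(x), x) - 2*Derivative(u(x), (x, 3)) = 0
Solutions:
 u(x) = C1 + Integral(C2*airyai(-2^(2/3)*x/2) + C3*airybi(-2^(2/3)*x/2), x)


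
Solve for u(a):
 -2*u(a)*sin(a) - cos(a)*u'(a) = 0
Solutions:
 u(a) = C1*cos(a)^2


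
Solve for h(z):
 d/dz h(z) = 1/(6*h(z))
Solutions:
 h(z) = -sqrt(C1 + 3*z)/3
 h(z) = sqrt(C1 + 3*z)/3


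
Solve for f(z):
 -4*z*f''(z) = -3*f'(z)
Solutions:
 f(z) = C1 + C2*z^(7/4)


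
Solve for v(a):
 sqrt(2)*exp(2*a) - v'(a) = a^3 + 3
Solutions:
 v(a) = C1 - a^4/4 - 3*a + sqrt(2)*exp(2*a)/2


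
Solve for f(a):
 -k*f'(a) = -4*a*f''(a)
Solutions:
 f(a) = C1 + a^(re(k)/4 + 1)*(C2*sin(log(a)*Abs(im(k))/4) + C3*cos(log(a)*im(k)/4))


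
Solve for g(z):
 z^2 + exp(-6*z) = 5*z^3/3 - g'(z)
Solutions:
 g(z) = C1 + 5*z^4/12 - z^3/3 + exp(-6*z)/6


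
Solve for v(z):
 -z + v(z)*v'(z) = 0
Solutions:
 v(z) = -sqrt(C1 + z^2)
 v(z) = sqrt(C1 + z^2)


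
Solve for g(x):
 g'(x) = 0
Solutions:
 g(x) = C1


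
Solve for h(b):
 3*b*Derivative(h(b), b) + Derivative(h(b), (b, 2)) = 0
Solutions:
 h(b) = C1 + C2*erf(sqrt(6)*b/2)


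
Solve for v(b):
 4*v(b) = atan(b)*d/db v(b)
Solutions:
 v(b) = C1*exp(4*Integral(1/atan(b), b))


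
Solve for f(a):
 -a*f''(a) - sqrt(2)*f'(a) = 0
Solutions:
 f(a) = C1 + C2*a^(1 - sqrt(2))


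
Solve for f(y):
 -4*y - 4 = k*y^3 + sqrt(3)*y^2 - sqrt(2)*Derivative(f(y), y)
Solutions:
 f(y) = C1 + sqrt(2)*k*y^4/8 + sqrt(6)*y^3/6 + sqrt(2)*y^2 + 2*sqrt(2)*y


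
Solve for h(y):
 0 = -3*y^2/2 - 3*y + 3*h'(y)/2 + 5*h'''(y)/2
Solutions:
 h(y) = C1 + C2*sin(sqrt(15)*y/5) + C3*cos(sqrt(15)*y/5) + y^3/3 + y^2 - 10*y/3


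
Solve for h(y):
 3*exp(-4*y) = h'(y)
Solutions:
 h(y) = C1 - 3*exp(-4*y)/4


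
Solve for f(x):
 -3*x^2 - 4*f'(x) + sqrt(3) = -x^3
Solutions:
 f(x) = C1 + x^4/16 - x^3/4 + sqrt(3)*x/4


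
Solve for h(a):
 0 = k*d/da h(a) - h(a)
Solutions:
 h(a) = C1*exp(a/k)


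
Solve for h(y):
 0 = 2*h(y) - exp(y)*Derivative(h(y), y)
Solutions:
 h(y) = C1*exp(-2*exp(-y))


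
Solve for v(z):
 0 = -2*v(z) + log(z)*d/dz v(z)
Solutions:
 v(z) = C1*exp(2*li(z))


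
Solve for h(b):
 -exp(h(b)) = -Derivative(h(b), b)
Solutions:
 h(b) = log(-1/(C1 + b))


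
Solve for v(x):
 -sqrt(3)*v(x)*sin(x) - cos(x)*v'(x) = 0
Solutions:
 v(x) = C1*cos(x)^(sqrt(3))


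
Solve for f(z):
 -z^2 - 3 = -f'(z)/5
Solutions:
 f(z) = C1 + 5*z^3/3 + 15*z


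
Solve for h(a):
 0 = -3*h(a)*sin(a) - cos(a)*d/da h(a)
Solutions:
 h(a) = C1*cos(a)^3


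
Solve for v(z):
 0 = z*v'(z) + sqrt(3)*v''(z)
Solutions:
 v(z) = C1 + C2*erf(sqrt(2)*3^(3/4)*z/6)


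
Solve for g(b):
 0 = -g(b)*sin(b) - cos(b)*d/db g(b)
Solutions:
 g(b) = C1*cos(b)


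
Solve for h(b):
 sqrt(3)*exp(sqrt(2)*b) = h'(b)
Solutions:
 h(b) = C1 + sqrt(6)*exp(sqrt(2)*b)/2


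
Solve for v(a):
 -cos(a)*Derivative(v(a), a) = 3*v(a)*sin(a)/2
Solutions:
 v(a) = C1*cos(a)^(3/2)


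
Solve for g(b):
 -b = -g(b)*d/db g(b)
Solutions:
 g(b) = -sqrt(C1 + b^2)
 g(b) = sqrt(C1 + b^2)


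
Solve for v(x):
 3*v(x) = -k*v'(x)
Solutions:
 v(x) = C1*exp(-3*x/k)


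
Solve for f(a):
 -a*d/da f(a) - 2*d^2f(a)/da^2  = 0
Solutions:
 f(a) = C1 + C2*erf(a/2)


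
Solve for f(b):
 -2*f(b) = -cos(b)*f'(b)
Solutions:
 f(b) = C1*(sin(b) + 1)/(sin(b) - 1)


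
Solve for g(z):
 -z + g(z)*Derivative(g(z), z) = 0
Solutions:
 g(z) = -sqrt(C1 + z^2)
 g(z) = sqrt(C1 + z^2)


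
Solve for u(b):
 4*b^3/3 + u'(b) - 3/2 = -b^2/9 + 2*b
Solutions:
 u(b) = C1 - b^4/3 - b^3/27 + b^2 + 3*b/2


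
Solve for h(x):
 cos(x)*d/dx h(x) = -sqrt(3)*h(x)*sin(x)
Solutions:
 h(x) = C1*cos(x)^(sqrt(3))


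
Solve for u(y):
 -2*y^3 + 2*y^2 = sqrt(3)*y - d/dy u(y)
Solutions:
 u(y) = C1 + y^4/2 - 2*y^3/3 + sqrt(3)*y^2/2


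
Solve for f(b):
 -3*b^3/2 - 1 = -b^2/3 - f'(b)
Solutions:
 f(b) = C1 + 3*b^4/8 - b^3/9 + b


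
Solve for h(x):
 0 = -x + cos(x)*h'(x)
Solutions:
 h(x) = C1 + Integral(x/cos(x), x)


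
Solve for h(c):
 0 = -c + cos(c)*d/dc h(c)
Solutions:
 h(c) = C1 + Integral(c/cos(c), c)


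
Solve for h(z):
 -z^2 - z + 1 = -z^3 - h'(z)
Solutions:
 h(z) = C1 - z^4/4 + z^3/3 + z^2/2 - z


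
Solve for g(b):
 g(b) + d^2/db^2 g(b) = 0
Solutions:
 g(b) = C1*sin(b) + C2*cos(b)


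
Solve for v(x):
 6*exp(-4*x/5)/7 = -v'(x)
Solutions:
 v(x) = C1 + 15*exp(-4*x/5)/14


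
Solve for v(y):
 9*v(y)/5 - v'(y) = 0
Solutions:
 v(y) = C1*exp(9*y/5)


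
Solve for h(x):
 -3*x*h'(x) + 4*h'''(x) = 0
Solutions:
 h(x) = C1 + Integral(C2*airyai(6^(1/3)*x/2) + C3*airybi(6^(1/3)*x/2), x)


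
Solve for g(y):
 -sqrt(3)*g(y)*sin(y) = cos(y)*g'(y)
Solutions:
 g(y) = C1*cos(y)^(sqrt(3))


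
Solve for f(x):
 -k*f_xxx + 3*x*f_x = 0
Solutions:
 f(x) = C1 + Integral(C2*airyai(3^(1/3)*x*(1/k)^(1/3)) + C3*airybi(3^(1/3)*x*(1/k)^(1/3)), x)


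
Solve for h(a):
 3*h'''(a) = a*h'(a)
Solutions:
 h(a) = C1 + Integral(C2*airyai(3^(2/3)*a/3) + C3*airybi(3^(2/3)*a/3), a)


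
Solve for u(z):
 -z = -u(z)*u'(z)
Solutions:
 u(z) = -sqrt(C1 + z^2)
 u(z) = sqrt(C1 + z^2)


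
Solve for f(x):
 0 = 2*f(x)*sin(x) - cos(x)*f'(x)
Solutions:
 f(x) = C1/cos(x)^2


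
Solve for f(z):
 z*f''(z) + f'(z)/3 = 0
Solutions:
 f(z) = C1 + C2*z^(2/3)


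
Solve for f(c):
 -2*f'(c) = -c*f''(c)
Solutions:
 f(c) = C1 + C2*c^3


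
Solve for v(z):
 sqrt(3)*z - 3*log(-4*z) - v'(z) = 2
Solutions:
 v(z) = C1 + sqrt(3)*z^2/2 - 3*z*log(-z) + z*(1 - 6*log(2))


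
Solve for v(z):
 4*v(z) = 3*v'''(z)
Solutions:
 v(z) = C3*exp(6^(2/3)*z/3) + (C1*sin(2^(2/3)*3^(1/6)*z/2) + C2*cos(2^(2/3)*3^(1/6)*z/2))*exp(-6^(2/3)*z/6)


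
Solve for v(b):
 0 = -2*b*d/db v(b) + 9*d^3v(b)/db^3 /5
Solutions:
 v(b) = C1 + Integral(C2*airyai(30^(1/3)*b/3) + C3*airybi(30^(1/3)*b/3), b)


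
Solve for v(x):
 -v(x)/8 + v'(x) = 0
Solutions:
 v(x) = C1*exp(x/8)


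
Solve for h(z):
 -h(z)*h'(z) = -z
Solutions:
 h(z) = -sqrt(C1 + z^2)
 h(z) = sqrt(C1 + z^2)


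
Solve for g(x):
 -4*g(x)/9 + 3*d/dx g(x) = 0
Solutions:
 g(x) = C1*exp(4*x/27)


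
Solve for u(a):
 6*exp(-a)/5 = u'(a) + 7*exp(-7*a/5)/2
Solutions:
 u(a) = C1 - 6*exp(-a)/5 + 5*exp(-7*a/5)/2


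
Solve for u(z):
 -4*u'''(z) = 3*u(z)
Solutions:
 u(z) = C3*exp(-6^(1/3)*z/2) + (C1*sin(2^(1/3)*3^(5/6)*z/4) + C2*cos(2^(1/3)*3^(5/6)*z/4))*exp(6^(1/3)*z/4)


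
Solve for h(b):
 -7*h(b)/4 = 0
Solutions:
 h(b) = 0


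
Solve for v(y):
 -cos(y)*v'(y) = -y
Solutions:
 v(y) = C1 + Integral(y/cos(y), y)


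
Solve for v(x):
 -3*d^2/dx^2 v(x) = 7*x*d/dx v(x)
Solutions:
 v(x) = C1 + C2*erf(sqrt(42)*x/6)


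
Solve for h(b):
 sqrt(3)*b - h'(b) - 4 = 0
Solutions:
 h(b) = C1 + sqrt(3)*b^2/2 - 4*b


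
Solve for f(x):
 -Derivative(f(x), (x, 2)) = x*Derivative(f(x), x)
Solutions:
 f(x) = C1 + C2*erf(sqrt(2)*x/2)


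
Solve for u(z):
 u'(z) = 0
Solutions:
 u(z) = C1


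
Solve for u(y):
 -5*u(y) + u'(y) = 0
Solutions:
 u(y) = C1*exp(5*y)


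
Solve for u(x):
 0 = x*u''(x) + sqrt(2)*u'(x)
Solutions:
 u(x) = C1 + C2*x^(1 - sqrt(2))


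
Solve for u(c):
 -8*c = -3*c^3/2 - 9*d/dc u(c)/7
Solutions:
 u(c) = C1 - 7*c^4/24 + 28*c^2/9


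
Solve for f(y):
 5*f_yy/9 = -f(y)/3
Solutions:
 f(y) = C1*sin(sqrt(15)*y/5) + C2*cos(sqrt(15)*y/5)


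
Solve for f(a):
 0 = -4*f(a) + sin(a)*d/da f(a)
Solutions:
 f(a) = C1*(cos(a)^2 - 2*cos(a) + 1)/(cos(a)^2 + 2*cos(a) + 1)


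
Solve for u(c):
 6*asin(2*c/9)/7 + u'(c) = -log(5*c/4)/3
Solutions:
 u(c) = C1 - c*log(c)/3 - 6*c*asin(2*c/9)/7 - c*log(5) + c/3 + 2*c*log(10)/3 - 3*sqrt(81 - 4*c^2)/7


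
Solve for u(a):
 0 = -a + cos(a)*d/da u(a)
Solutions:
 u(a) = C1 + Integral(a/cos(a), a)


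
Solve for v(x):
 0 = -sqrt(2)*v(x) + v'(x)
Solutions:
 v(x) = C1*exp(sqrt(2)*x)


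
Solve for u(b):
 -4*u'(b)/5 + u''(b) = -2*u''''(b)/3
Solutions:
 u(b) = C1 + C2*exp(b*(-50^(1/3)*(12 + sqrt(194))^(1/3) + 5*20^(1/3)/(12 + sqrt(194))^(1/3))/20)*sin(sqrt(3)*b*(5*20^(1/3)/(12 + sqrt(194))^(1/3) + 50^(1/3)*(12 + sqrt(194))^(1/3))/20) + C3*exp(b*(-50^(1/3)*(12 + sqrt(194))^(1/3) + 5*20^(1/3)/(12 + sqrt(194))^(1/3))/20)*cos(sqrt(3)*b*(5*20^(1/3)/(12 + sqrt(194))^(1/3) + 50^(1/3)*(12 + sqrt(194))^(1/3))/20) + C4*exp(-b*(-50^(1/3)*(12 + sqrt(194))^(1/3) + 5*20^(1/3)/(12 + sqrt(194))^(1/3))/10)


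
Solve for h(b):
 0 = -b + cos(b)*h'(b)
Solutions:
 h(b) = C1 + Integral(b/cos(b), b)


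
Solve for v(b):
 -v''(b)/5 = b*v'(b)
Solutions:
 v(b) = C1 + C2*erf(sqrt(10)*b/2)


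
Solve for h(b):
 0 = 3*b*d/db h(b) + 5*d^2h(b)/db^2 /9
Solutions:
 h(b) = C1 + C2*erf(3*sqrt(30)*b/10)


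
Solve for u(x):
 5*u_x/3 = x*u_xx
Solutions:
 u(x) = C1 + C2*x^(8/3)


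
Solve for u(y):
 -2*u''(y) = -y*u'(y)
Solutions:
 u(y) = C1 + C2*erfi(y/2)


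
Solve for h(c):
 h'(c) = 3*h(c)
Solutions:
 h(c) = C1*exp(3*c)


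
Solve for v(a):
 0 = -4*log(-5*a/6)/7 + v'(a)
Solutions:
 v(a) = C1 + 4*a*log(-a)/7 + 4*a*(-log(6) - 1 + log(5))/7


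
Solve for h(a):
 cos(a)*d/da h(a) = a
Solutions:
 h(a) = C1 + Integral(a/cos(a), a)


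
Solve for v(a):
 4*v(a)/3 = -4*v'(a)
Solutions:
 v(a) = C1*exp(-a/3)


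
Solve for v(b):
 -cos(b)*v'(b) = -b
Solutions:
 v(b) = C1 + Integral(b/cos(b), b)


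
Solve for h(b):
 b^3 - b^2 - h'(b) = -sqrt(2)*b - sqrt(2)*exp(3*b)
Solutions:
 h(b) = C1 + b^4/4 - b^3/3 + sqrt(2)*b^2/2 + sqrt(2)*exp(3*b)/3


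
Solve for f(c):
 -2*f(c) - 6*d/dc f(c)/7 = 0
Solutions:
 f(c) = C1*exp(-7*c/3)


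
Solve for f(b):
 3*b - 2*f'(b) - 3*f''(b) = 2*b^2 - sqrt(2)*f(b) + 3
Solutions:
 f(b) = C1*exp(b*(-1 + sqrt(1 + 3*sqrt(2)))/3) + C2*exp(-b*(1 + sqrt(1 + 3*sqrt(2)))/3) + sqrt(2)*b^2 - 3*sqrt(2)*b/2 + 4*b + 3 + 11*sqrt(2)/2


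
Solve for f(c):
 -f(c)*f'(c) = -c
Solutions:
 f(c) = -sqrt(C1 + c^2)
 f(c) = sqrt(C1 + c^2)


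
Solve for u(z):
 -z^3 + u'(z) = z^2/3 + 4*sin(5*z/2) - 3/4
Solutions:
 u(z) = C1 + z^4/4 + z^3/9 - 3*z/4 - 8*cos(5*z/2)/5


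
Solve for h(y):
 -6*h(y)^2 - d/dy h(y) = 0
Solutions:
 h(y) = 1/(C1 + 6*y)


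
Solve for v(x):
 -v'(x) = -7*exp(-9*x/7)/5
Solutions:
 v(x) = C1 - 49*exp(-9*x/7)/45


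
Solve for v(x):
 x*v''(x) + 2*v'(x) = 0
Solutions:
 v(x) = C1 + C2/x


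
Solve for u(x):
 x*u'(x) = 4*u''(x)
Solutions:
 u(x) = C1 + C2*erfi(sqrt(2)*x/4)


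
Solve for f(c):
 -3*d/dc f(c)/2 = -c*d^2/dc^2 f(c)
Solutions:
 f(c) = C1 + C2*c^(5/2)


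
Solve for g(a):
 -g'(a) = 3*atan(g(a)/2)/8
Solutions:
 Integral(1/atan(_y/2), (_y, g(a))) = C1 - 3*a/8


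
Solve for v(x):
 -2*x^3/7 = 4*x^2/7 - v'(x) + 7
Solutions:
 v(x) = C1 + x^4/14 + 4*x^3/21 + 7*x


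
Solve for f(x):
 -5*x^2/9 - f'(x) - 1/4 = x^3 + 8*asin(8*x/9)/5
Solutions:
 f(x) = C1 - x^4/4 - 5*x^3/27 - 8*x*asin(8*x/9)/5 - x/4 - sqrt(81 - 64*x^2)/5


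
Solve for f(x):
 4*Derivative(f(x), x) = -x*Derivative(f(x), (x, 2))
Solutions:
 f(x) = C1 + C2/x^3


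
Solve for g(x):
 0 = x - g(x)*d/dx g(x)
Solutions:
 g(x) = -sqrt(C1 + x^2)
 g(x) = sqrt(C1 + x^2)


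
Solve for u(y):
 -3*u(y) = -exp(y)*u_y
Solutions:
 u(y) = C1*exp(-3*exp(-y))


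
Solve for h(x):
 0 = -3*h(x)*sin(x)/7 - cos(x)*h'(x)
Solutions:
 h(x) = C1*cos(x)^(3/7)


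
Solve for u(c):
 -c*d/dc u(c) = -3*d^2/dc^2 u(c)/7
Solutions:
 u(c) = C1 + C2*erfi(sqrt(42)*c/6)


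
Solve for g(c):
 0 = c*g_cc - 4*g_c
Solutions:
 g(c) = C1 + C2*c^5


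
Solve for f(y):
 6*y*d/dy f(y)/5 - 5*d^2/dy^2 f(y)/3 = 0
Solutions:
 f(y) = C1 + C2*erfi(3*y/5)


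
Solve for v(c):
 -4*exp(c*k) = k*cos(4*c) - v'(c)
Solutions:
 v(c) = C1 + k*sin(4*c)/4 + 4*exp(c*k)/k


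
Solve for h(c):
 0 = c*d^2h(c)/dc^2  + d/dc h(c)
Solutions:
 h(c) = C1 + C2*log(c)


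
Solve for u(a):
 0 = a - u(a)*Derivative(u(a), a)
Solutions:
 u(a) = -sqrt(C1 + a^2)
 u(a) = sqrt(C1 + a^2)


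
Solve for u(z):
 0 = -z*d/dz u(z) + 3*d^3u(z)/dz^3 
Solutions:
 u(z) = C1 + Integral(C2*airyai(3^(2/3)*z/3) + C3*airybi(3^(2/3)*z/3), z)


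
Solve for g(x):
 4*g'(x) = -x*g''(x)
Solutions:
 g(x) = C1 + C2/x^3


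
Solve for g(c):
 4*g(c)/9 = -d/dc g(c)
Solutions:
 g(c) = C1*exp(-4*c/9)


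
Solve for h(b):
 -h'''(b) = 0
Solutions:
 h(b) = C1 + C2*b + C3*b^2


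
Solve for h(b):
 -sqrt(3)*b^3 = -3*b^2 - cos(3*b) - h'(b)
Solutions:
 h(b) = C1 + sqrt(3)*b^4/4 - b^3 - sin(3*b)/3


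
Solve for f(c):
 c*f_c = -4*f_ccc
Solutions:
 f(c) = C1 + Integral(C2*airyai(-2^(1/3)*c/2) + C3*airybi(-2^(1/3)*c/2), c)


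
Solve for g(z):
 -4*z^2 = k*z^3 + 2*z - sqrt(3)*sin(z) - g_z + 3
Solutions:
 g(z) = C1 + k*z^4/4 + 4*z^3/3 + z^2 + 3*z + sqrt(3)*cos(z)


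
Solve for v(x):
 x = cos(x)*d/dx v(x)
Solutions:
 v(x) = C1 + Integral(x/cos(x), x)


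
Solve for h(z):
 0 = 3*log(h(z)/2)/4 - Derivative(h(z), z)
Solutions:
 4*Integral(1/(-log(_y) + log(2)), (_y, h(z)))/3 = C1 - z


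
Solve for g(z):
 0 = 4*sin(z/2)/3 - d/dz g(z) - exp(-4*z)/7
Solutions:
 g(z) = C1 - 8*cos(z/2)/3 + exp(-4*z)/28


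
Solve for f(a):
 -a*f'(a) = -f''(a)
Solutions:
 f(a) = C1 + C2*erfi(sqrt(2)*a/2)


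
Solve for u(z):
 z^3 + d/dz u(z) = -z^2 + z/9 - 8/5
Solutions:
 u(z) = C1 - z^4/4 - z^3/3 + z^2/18 - 8*z/5


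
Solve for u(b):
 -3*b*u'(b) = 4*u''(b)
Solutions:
 u(b) = C1 + C2*erf(sqrt(6)*b/4)


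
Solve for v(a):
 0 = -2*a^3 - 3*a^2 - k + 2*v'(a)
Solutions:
 v(a) = C1 + a^4/4 + a^3/2 + a*k/2


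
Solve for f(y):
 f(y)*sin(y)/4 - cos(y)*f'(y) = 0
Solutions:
 f(y) = C1/cos(y)^(1/4)


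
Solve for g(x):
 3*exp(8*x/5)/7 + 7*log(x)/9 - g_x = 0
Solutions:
 g(x) = C1 + 7*x*log(x)/9 - 7*x/9 + 15*exp(8*x/5)/56


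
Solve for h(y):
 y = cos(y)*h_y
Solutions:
 h(y) = C1 + Integral(y/cos(y), y)


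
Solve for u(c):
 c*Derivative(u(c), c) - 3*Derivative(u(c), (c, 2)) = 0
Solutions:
 u(c) = C1 + C2*erfi(sqrt(6)*c/6)


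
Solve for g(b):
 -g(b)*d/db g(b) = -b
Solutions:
 g(b) = -sqrt(C1 + b^2)
 g(b) = sqrt(C1 + b^2)


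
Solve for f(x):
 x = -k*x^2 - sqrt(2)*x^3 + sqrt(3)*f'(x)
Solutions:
 f(x) = C1 + sqrt(3)*k*x^3/9 + sqrt(6)*x^4/12 + sqrt(3)*x^2/6


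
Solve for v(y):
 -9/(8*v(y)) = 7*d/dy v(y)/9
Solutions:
 v(y) = -sqrt(C1 - 567*y)/14
 v(y) = sqrt(C1 - 567*y)/14


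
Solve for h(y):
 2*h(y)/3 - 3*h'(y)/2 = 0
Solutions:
 h(y) = C1*exp(4*y/9)


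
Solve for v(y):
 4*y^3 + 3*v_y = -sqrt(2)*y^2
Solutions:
 v(y) = C1 - y^4/3 - sqrt(2)*y^3/9


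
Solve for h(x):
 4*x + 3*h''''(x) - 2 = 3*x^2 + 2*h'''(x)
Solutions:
 h(x) = C1 + C2*x + C3*x^2 + C4*exp(2*x/3) - x^5/40 - 5*x^4/48 - 19*x^3/24


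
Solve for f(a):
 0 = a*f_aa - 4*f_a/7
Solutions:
 f(a) = C1 + C2*a^(11/7)


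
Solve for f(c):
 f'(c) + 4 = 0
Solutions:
 f(c) = C1 - 4*c


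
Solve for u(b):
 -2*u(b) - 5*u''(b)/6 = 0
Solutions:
 u(b) = C1*sin(2*sqrt(15)*b/5) + C2*cos(2*sqrt(15)*b/5)


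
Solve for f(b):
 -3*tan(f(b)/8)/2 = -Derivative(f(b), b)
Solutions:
 f(b) = -8*asin(C1*exp(3*b/16)) + 8*pi
 f(b) = 8*asin(C1*exp(3*b/16))


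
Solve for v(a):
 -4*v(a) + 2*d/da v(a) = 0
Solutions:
 v(a) = C1*exp(2*a)


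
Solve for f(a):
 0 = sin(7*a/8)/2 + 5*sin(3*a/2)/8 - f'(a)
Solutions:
 f(a) = C1 - 4*cos(7*a/8)/7 - 5*cos(3*a/2)/12


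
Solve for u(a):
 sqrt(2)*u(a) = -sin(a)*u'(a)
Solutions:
 u(a) = C1*(cos(a) + 1)^(sqrt(2)/2)/(cos(a) - 1)^(sqrt(2)/2)


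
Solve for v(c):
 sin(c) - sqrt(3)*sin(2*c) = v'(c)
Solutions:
 v(c) = C1 - cos(c) + sqrt(3)*cos(2*c)/2


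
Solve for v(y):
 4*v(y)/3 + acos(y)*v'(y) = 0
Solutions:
 v(y) = C1*exp(-4*Integral(1/acos(y), y)/3)


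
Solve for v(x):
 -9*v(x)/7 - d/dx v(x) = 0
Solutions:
 v(x) = C1*exp(-9*x/7)


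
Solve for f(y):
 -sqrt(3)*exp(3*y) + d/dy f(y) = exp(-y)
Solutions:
 f(y) = C1 + sqrt(3)*exp(3*y)/3 - exp(-y)


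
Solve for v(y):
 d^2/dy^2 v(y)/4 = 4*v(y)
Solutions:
 v(y) = C1*exp(-4*y) + C2*exp(4*y)


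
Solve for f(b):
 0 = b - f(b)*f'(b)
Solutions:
 f(b) = -sqrt(C1 + b^2)
 f(b) = sqrt(C1 + b^2)


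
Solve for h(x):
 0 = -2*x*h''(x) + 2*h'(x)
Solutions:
 h(x) = C1 + C2*x^2


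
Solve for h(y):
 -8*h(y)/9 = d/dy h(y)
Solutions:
 h(y) = C1*exp(-8*y/9)


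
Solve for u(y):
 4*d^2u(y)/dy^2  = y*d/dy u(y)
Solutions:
 u(y) = C1 + C2*erfi(sqrt(2)*y/4)


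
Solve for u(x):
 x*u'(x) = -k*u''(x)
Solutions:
 u(x) = C1 + C2*sqrt(k)*erf(sqrt(2)*x*sqrt(1/k)/2)


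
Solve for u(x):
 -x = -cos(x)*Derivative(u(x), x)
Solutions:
 u(x) = C1 + Integral(x/cos(x), x)


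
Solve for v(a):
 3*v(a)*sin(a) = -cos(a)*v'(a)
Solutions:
 v(a) = C1*cos(a)^3


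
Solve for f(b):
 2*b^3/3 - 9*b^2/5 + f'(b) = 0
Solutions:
 f(b) = C1 - b^4/6 + 3*b^3/5


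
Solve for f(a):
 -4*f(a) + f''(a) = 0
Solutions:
 f(a) = C1*exp(-2*a) + C2*exp(2*a)


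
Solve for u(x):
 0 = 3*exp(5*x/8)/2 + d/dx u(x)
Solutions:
 u(x) = C1 - 12*exp(5*x/8)/5


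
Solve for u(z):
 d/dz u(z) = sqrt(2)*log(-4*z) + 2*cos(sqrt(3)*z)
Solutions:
 u(z) = C1 + sqrt(2)*z*(log(-z) - 1) + 2*sqrt(2)*z*log(2) + 2*sqrt(3)*sin(sqrt(3)*z)/3


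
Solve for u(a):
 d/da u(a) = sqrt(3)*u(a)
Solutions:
 u(a) = C1*exp(sqrt(3)*a)


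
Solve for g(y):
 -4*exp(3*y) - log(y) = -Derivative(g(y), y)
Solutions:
 g(y) = C1 + y*log(y) - y + 4*exp(3*y)/3


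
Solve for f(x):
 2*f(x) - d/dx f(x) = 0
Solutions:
 f(x) = C1*exp(2*x)


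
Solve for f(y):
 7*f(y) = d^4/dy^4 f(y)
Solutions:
 f(y) = C1*exp(-7^(1/4)*y) + C2*exp(7^(1/4)*y) + C3*sin(7^(1/4)*y) + C4*cos(7^(1/4)*y)


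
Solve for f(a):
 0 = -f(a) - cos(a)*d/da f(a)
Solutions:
 f(a) = C1*sqrt(sin(a) - 1)/sqrt(sin(a) + 1)


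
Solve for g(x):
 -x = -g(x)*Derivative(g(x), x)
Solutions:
 g(x) = -sqrt(C1 + x^2)
 g(x) = sqrt(C1 + x^2)


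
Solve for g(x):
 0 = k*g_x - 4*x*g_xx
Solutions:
 g(x) = C1 + x^(re(k)/4 + 1)*(C2*sin(log(x)*Abs(im(k))/4) + C3*cos(log(x)*im(k)/4))


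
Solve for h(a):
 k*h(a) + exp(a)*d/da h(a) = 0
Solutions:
 h(a) = C1*exp(k*exp(-a))


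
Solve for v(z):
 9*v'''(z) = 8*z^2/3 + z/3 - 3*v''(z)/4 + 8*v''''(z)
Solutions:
 v(z) = C1 + C2*z + C3*exp(z*(9 - sqrt(105))/16) + C4*exp(z*(9 + sqrt(105))/16) + 8*z^4/27 - 382*z^3/27 + 14776*z^2/27


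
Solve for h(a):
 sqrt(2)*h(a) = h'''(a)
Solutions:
 h(a) = C3*exp(2^(1/6)*a) + (C1*sin(2^(1/6)*sqrt(3)*a/2) + C2*cos(2^(1/6)*sqrt(3)*a/2))*exp(-2^(1/6)*a/2)


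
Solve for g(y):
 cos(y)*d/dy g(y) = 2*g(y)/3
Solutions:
 g(y) = C1*(sin(y) + 1)^(1/3)/(sin(y) - 1)^(1/3)
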